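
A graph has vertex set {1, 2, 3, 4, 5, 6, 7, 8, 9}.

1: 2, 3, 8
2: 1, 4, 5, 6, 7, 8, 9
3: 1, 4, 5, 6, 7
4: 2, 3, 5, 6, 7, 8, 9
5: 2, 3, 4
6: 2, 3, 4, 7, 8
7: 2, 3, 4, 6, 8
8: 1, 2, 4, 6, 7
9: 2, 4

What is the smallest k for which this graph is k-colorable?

5

2, 4, 6, 7, 8 are pairwise adjacent (a clique of size 5), so at least 5 colors are needed.
One proper 5-coloring: 1=red, 2=blue, 3=blue, 4=red, 5=green, 6=yellow, 7=purple, 8=green, 9=green. No two adjacent vertices share a color.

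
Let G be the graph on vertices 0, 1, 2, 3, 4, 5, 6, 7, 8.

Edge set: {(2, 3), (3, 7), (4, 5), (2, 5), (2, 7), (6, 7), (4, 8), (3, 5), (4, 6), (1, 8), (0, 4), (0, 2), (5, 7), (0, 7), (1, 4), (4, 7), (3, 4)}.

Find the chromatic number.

4

2, 3, 5, 7 are pairwise adjacent (a clique of size 4), so at least 4 colors are needed.
A valid assignment using 4 colors: 0=c, 1=b, 2=a, 3=d, 4=a, 5=c, 6=c, 7=b, 8=c. No two adjacent vertices share a color.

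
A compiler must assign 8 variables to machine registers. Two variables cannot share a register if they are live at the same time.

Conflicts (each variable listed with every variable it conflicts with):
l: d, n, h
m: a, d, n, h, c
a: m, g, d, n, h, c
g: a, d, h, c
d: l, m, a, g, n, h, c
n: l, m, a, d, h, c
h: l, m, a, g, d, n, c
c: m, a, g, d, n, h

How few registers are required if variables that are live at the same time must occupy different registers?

m, a, d, n, h, c are mutually in conflict, so at least 6 registers are needed.
Using 6 registers: l=4, m=6, a=4, g=3, d=1, n=3, h=2, c=5. No two conflicting variables share a register.

6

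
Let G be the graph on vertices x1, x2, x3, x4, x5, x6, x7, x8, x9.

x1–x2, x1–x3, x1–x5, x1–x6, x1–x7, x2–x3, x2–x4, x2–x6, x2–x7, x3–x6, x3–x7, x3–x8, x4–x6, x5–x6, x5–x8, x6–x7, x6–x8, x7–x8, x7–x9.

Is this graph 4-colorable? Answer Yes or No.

No

x1, x2, x3, x6, x7 form a clique, so at least 5 colors are needed.
So 4 colors are not enough.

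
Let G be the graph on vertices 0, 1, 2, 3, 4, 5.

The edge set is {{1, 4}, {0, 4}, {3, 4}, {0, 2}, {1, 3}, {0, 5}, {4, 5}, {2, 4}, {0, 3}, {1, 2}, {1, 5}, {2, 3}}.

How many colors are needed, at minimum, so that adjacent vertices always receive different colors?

0, 2, 3, 4 form a clique, so at least 4 colors are needed.
A valid assignment using 4 colors: 0=b, 1=b, 2=c, 3=d, 4=a, 5=c. Each edge has distinct colors on its endpoints.

4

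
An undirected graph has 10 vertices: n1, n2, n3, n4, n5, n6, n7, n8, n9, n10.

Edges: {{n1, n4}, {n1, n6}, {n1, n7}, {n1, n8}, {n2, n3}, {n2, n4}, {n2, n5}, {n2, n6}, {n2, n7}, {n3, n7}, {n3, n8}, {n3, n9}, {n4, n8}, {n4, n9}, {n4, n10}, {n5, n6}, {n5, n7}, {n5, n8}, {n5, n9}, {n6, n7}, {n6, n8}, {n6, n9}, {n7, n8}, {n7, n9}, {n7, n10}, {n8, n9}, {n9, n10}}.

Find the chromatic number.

n5, n6, n7, n8, n9 form a clique, so at least 5 colors are needed.
5 colors suffice: color 1 → {n4, n7}; color 2 → {n2, n8, n10}; color 3 → {n1, n9}; color 4 → {n3, n6}; color 5 → {n5}. No two adjacent vertices share a color.

5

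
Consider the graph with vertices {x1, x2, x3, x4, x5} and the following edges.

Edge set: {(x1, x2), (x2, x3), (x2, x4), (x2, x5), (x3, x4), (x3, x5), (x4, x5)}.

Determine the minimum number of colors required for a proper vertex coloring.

x2, x3, x4, x5 are mutually adjacent (a clique of size 4), so at least 4 colors are needed.
4 colors suffice: color red → {x2}; color blue → {x1, x5}; color green → {x3}; color yellow → {x4}. No two adjacent vertices share a color.

4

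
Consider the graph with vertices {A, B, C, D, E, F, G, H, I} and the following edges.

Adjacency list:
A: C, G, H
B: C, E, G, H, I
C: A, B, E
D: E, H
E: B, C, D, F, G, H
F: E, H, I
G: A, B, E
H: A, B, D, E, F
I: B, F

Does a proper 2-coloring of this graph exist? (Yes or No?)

D, E, H are pairwise adjacent, so at least 3 colors are needed.
So 2 colors are not enough.

No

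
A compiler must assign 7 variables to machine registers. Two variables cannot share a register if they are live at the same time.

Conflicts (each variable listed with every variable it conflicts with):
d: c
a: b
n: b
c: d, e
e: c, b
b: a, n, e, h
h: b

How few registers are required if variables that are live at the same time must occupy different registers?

2

n and b conflict, so at least 2 registers are needed.
A valid assignment using 2 registers: d=2, a=2, n=2, c=1, e=2, b=1, h=2. Each listed conflict is separated.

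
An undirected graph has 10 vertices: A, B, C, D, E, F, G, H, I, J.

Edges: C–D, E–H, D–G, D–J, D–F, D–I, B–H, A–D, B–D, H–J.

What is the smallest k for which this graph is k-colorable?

D and G are adjacent, so at least 2 colors are needed.
A valid assignment using 2 colors: A=2, B=2, C=2, D=1, E=2, F=2, G=2, H=1, I=2, J=2. Each edge has distinct colors on its endpoints.

2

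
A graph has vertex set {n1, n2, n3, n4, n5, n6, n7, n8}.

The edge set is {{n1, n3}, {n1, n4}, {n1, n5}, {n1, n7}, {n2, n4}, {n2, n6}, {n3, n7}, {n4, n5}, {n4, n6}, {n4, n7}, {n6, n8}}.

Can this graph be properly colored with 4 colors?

Yes

The chromatic number is 3. n1, n4, n5 are pairwise adjacent, so at least 3 colors are needed.
3 colors suffice: n1=blue, n2=green, n3=red, n4=red, n5=green, n6=blue, n7=green, n8=red.
Since 4 ≥ 3, a proper 4-coloring certainly exists.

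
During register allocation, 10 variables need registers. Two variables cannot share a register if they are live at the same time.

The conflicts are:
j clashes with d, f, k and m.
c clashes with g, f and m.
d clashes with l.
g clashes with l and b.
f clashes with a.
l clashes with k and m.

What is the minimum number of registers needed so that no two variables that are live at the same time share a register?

d and l conflict, so at least 2 registers are needed.
A valid assignment using 2 registers: j=1, c=1, d=2, g=2, f=2, l=1, k=2, a=1, b=1, m=2. Every pair that conflicts lands in different registers.

2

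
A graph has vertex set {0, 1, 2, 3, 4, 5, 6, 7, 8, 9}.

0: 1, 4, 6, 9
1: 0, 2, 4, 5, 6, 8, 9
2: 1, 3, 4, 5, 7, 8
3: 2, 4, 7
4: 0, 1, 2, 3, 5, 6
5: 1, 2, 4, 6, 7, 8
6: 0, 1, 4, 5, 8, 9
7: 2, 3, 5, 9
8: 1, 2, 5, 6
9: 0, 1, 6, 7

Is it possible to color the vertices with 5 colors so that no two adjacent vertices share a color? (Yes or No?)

The chromatic number is 4. 1, 2, 5, 8 form a clique, so at least 4 colors are needed.
A valid assignment using 4 colors: 0=yellow, 1=red, 2=blue, 3=yellow, 4=green, 5=yellow, 6=blue, 7=red, 8=green, 9=green.
Since 5 ≥ 4, a proper 5-coloring certainly exists.

Yes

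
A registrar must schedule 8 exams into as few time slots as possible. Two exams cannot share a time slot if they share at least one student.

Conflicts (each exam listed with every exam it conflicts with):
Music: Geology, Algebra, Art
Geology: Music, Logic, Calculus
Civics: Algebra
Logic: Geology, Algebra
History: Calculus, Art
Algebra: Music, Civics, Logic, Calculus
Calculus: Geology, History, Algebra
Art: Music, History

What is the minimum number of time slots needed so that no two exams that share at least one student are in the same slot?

The cycle Art-Music-Algebra-Calculus-History-Art has odd length 5, so it cannot be 2-colored; at least 3 time slots are needed.
3 time slots suffice: Music=2, Geology=1, Civics=2, Logic=2, History=1, Algebra=1, Calculus=2, Art=3. No two conflicting exams share a time slot.

3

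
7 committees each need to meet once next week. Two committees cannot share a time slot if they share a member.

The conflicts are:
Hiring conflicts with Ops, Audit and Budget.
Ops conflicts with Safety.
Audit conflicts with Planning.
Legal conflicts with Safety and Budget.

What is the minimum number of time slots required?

The cycle Legal-Budget-Hiring-Ops-Safety-Legal has odd length 5, so it cannot be 2-colored; at least 3 time slots are needed.
3 time slots suffice: time slot 1 → {Hiring, Planning, Legal}; time slot 2 → {Ops, Audit, Budget}; time slot 3 → {Safety}. Each listed conflict is separated.

3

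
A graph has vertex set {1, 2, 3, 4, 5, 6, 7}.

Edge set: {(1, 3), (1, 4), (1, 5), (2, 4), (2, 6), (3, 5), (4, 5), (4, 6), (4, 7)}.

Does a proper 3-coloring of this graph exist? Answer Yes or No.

The chromatic number is 3. 2, 4, 6 are mutually adjacent, so at least 3 colors are needed.
3 colors suffice: color red → {3, 4}; color blue → {1, 6, 7}; color green → {2, 5}.
That is already a proper 3-coloring.

Yes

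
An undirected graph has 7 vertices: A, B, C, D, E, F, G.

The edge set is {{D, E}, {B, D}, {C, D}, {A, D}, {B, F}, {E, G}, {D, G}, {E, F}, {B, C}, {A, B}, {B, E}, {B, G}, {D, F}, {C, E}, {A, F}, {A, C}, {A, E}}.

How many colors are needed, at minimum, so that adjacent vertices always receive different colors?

A, B, D, E, F form a clique, so at least 5 colors are needed.
A valid assignment using 5 colors: A=yellow, B=red, C=purple, D=green, E=blue, F=purple, G=yellow. Each edge has distinct colors on its endpoints.

5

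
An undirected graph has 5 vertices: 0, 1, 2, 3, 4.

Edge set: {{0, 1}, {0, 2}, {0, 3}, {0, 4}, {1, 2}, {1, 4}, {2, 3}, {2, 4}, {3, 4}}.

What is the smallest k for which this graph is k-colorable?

4

0, 2, 3, 4 form a clique, so at least 4 colors are needed.
One proper 4-coloring: 0=red, 1=yellow, 2=green, 3=yellow, 4=blue. Every edge joins two different colors.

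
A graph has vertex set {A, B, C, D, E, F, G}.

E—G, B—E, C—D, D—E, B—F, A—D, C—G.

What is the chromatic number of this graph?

B and E are adjacent, so at least 2 colors are needed.
A valid assignment using 2 colors: A=red, B=blue, C=red, D=blue, E=red, F=red, G=blue. Every edge joins two different colors.

2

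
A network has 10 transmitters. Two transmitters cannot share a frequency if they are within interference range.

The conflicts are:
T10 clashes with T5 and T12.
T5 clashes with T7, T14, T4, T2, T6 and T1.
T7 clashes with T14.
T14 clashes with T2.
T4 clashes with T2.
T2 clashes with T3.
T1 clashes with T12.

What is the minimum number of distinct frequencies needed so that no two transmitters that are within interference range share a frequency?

3

T5, T4, T2 pairwise conflict, so at least 3 frequencies are needed.
3 frequencies suffice: T10=2, T5=1, T7=2, T14=3, T4=3, T2=2, T6=2, T1=2, T12=1, T3=1. Each listed conflict is separated.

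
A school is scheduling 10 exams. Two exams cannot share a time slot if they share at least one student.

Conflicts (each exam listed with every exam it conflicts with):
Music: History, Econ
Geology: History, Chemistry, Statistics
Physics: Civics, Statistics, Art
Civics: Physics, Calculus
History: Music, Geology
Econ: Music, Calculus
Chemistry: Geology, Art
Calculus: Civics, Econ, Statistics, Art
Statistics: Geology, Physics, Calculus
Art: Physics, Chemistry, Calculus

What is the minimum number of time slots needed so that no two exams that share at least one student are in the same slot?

3

The cycle Physics-Statistics-Geology-Chemistry-Art-Physics has odd length 5, so it cannot be 2-colored; at least 3 time slots are needed.
3 time slots suffice: time slot 1 → {Music, Geology, Physics, Calculus}; time slot 2 → {Civics, History, Econ, Statistics, Art}; time slot 3 → {Chemistry}. No two conflicting exams share a time slot.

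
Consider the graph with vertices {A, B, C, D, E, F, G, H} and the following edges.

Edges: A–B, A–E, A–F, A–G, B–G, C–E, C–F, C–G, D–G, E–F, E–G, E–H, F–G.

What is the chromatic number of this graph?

4

C, E, F, G are mutually adjacent (a clique of size 4), so at least 4 colors are needed.
A valid assignment using 4 colors: A=4, B=2, C=4, D=2, E=2, F=3, G=1, H=1. Each edge has distinct colors on its endpoints.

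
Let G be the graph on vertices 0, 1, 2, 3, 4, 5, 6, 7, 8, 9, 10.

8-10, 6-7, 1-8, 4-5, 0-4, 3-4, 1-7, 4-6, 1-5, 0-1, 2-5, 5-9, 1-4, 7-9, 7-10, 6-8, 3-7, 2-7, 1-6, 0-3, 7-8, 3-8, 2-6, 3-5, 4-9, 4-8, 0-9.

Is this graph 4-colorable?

The chromatic number is 4. 1, 6, 7, 8 are mutually adjacent (a clique of size 4), so at least 4 colors are needed.
One proper 4-coloring: 0=blue, 1=green, 2=green, 3=green, 4=red, 5=blue, 6=yellow, 7=red, 8=blue, 9=green, 10=green.
That is already a proper 4-coloring.

Yes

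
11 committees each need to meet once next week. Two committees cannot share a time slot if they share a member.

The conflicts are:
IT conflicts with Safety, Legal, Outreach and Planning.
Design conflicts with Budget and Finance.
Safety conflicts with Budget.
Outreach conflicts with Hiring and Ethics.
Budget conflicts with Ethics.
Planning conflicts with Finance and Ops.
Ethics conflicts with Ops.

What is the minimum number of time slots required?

The cycle Ops-Ethics-Outreach-IT-Planning-Ops has odd length 5, so it cannot be 2-colored; at least 3 time slots are needed.
3 time slots suffice: time slot 1 → {IT, Design, Hiring, Ethics}; time slot 2 → {Legal, Outreach, Budget, Planning}; time slot 3 → {Safety, Finance, Ops}. No two conflicting committees share a time slot.

3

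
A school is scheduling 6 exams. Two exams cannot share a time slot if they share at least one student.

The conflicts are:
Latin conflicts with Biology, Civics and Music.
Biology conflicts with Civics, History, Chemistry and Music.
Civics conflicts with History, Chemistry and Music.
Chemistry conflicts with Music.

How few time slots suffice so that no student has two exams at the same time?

4

Latin, Biology, Civics, Music are mutually in conflict, so at least 4 time slots are needed.
4 time slots suffice: time slot 1 → {Biology}; time slot 2 → {Civics}; time slot 3 → {History, Music}; time slot 4 → {Latin, Chemistry}. No two conflicting exams share a time slot.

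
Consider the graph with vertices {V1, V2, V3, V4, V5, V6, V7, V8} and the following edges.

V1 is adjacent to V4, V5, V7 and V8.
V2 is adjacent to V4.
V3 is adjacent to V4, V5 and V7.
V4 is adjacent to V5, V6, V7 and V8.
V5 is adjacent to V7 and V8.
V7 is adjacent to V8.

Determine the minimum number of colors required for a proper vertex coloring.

V1, V4, V5, V7, V8 form a clique, so at least 5 colors are needed.
5 colors suffice: color red → {V4}; color blue → {V2, V5, V6}; color green → {V7}; color yellow → {V1, V3}; color purple → {V8}. No two adjacent vertices share a color.

5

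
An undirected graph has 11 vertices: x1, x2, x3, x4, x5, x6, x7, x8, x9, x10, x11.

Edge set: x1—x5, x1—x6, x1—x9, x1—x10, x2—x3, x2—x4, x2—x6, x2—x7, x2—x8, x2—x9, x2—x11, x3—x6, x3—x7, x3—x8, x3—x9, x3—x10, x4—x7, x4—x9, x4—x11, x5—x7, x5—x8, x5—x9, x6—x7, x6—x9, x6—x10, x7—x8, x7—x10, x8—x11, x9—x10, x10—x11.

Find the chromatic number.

4

x3, x6, x9, x10 are mutually adjacent (a clique of size 4), so at least 4 colors are needed.
4 colors suffice: color 1 → {x2, x5, x10}; color 2 → {x7, x9, x11}; color 3 → {x1, x3, x4}; color 4 → {x6, x8}. Each edge has distinct colors on its endpoints.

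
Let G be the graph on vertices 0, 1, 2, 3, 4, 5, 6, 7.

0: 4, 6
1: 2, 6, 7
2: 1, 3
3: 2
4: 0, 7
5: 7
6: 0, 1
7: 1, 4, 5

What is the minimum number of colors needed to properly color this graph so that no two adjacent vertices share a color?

3

The cycle 0-4-7-1-6-0 has odd length 5, so it cannot be 2-colored; at least 3 colors are needed.
One proper 3-coloring: 0=a, 1=b, 2=a, 3=b, 4=b, 5=b, 6=c, 7=a. Every edge joins two different colors.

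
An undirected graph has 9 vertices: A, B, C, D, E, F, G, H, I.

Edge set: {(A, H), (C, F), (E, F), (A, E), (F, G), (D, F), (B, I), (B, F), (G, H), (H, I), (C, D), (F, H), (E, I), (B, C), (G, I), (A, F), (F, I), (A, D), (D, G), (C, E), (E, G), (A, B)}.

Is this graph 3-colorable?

No

E, F, G, I form a clique, so at least 4 colors are needed.
So 3 colors are not enough.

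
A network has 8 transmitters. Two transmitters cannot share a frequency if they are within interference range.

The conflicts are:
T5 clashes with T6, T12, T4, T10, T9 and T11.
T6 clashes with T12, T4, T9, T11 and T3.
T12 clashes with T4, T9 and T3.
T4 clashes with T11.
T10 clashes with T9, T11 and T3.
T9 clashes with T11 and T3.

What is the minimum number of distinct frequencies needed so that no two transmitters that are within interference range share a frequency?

T5, T10, T9, T11 are mutually in conflict, so at least 4 frequencies are needed.
4 frequencies suffice: frequency 1 → {T4, T9}; frequency 2 → {T6, T10}; frequency 3 → {T5, T3}; frequency 4 → {T12, T11}. No two conflicting transmitters share a frequency.

4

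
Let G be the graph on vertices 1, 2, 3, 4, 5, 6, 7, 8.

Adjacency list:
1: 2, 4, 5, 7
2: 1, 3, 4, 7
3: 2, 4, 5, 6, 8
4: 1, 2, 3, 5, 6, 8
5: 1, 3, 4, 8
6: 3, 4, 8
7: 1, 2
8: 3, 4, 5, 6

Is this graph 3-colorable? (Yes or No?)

No

3, 4, 5, 8 form a clique, so at least 4 colors are needed.
So 3 colors are not enough.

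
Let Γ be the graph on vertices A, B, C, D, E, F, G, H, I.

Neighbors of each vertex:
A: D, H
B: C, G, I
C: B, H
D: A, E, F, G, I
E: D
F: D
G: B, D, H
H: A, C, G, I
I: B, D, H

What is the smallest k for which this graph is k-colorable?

A and H are adjacent, so at least 2 colors are needed.
One proper 2-coloring: A=2, B=1, C=2, D=1, E=2, F=2, G=2, H=1, I=2. Each edge has distinct colors on its endpoints.

2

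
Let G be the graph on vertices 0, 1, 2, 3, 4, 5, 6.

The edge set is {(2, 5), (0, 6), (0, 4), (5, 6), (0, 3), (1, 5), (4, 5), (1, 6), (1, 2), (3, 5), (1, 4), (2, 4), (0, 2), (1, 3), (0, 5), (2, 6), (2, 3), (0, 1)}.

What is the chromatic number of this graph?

5

0, 1, 2, 5, 6 are mutually adjacent (a clique of size 5), so at least 5 colors are needed.
5 colors suffice: 0=yellow, 1=blue, 2=red, 3=purple, 4=purple, 5=green, 6=purple. Each edge has distinct colors on its endpoints.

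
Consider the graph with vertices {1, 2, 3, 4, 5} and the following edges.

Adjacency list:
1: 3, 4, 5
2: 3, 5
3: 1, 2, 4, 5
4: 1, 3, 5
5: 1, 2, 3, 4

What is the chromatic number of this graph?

1, 3, 4, 5 are mutually adjacent (a clique of size 4), so at least 4 colors are needed.
4 colors suffice: 1=green, 2=green, 3=red, 4=yellow, 5=blue. No two adjacent vertices share a color.

4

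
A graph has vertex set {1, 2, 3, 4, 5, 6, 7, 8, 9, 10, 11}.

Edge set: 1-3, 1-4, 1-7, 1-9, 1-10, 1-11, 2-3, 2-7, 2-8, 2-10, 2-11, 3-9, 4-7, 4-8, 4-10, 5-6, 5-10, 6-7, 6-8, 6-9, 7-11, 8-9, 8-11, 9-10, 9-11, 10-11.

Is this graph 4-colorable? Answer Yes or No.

The chromatic number is 4. 1, 9, 10, 11 form a clique, so at least 4 colors are needed.
4 colors suffice: color a → {3, 7, 8, 10}; color b → {1, 2, 6}; color c → {4, 5, 11}; color d → {9}.
That is already a proper 4-coloring.

Yes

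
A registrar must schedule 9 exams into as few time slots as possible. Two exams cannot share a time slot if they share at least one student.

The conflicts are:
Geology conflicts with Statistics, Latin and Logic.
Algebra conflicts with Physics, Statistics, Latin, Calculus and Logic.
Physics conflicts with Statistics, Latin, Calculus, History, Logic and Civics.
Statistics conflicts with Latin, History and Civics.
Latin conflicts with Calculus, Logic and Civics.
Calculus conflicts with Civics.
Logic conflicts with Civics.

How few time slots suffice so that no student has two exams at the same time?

4

Algebra, Physics, Statistics, Latin all conflict with each other, so at least 4 time slots are needed.
A valid assignment using 4 time slots: Geology=1, Algebra=4, Physics=1, Statistics=3, Latin=2, Calculus=3, History=2, Logic=3, Civics=4. Every pair that conflicts lands in different time slots.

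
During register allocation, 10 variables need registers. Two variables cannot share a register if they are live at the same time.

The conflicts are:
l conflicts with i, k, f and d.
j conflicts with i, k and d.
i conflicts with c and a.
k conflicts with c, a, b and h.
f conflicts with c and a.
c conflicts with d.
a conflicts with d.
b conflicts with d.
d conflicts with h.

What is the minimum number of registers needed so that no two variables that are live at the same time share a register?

k and h conflict, so at least 2 registers are needed.
A valid assignment using 2 registers: l=2, j=2, i=1, k=1, f=1, c=2, a=2, b=2, d=1, h=2. No two conflicting variables share a register.

2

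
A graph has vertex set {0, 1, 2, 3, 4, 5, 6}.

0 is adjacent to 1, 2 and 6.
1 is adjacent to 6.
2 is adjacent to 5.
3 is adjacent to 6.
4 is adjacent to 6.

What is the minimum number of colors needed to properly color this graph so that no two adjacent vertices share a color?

3

0, 1, 6 form a triangle, so at least 3 colors are needed.
One proper 3-coloring: 0=b, 1=c, 2=a, 3=b, 4=b, 5=b, 6=a. No two adjacent vertices share a color.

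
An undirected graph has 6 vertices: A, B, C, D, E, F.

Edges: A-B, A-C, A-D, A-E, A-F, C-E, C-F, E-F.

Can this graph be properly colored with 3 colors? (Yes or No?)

A, C, E, F are pairwise adjacent (a clique of size 4), so at least 4 colors are needed.
So 3 colors are not enough.

No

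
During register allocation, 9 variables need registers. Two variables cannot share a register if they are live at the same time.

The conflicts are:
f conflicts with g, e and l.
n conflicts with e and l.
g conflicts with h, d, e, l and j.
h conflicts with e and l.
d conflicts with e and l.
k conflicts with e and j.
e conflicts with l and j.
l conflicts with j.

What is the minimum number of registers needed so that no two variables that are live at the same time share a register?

g, h, e, l are mutually in conflict, so at least 4 registers are needed.
A valid assignment using 4 registers: f=4, n=3, g=3, h=4, d=4, k=2, e=1, l=2, j=4. Every pair that conflicts lands in different registers.

4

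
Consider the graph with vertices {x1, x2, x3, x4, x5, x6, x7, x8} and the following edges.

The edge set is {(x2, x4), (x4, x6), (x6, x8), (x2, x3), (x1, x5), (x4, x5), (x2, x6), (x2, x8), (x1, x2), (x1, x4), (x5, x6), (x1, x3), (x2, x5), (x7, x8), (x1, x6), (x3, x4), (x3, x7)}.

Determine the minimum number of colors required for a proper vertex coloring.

5

x1, x2, x4, x5, x6 are pairwise adjacent (a clique of size 5), so at least 5 colors are needed.
5 colors suffice: color 1 → {x2, x7}; color 2 → {x1, x8}; color 3 → {x3, x6}; color 4 → {x4}; color 5 → {x5}. Every edge joins two different colors.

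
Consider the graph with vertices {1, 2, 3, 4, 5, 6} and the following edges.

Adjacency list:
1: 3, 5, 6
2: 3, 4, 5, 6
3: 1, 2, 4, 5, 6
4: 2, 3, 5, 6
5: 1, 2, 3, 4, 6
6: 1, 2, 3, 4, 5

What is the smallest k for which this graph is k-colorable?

5

2, 3, 4, 5, 6 form a clique, so at least 5 colors are needed.
5 colors suffice: color red → {5}; color blue → {3}; color green → {6}; color yellow → {1, 4}; color purple → {2}. No two adjacent vertices share a color.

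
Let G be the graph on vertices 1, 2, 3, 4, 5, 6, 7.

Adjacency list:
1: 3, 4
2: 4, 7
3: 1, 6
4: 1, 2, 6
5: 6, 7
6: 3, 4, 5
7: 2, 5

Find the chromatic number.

The cycle 5-6-4-2-7-5 has odd length 5, so it cannot be 2-colored; at least 3 colors are needed.
3 colors suffice: color red → {3, 4, 5}; color blue → {1, 2, 6}; color green → {7}. No two adjacent vertices share a color.

3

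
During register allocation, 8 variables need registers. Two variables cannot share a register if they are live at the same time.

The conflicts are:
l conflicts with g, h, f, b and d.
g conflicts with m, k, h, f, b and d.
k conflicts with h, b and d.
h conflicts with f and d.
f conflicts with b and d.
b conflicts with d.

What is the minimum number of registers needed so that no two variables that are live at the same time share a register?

5

l, g, f, b, d pairwise conflict, so at least 5 registers are needed.
A valid assignment using 5 registers: l=4, g=1, m=2, k=4, h=3, f=5, b=3, d=2. Every pair that conflicts lands in different registers.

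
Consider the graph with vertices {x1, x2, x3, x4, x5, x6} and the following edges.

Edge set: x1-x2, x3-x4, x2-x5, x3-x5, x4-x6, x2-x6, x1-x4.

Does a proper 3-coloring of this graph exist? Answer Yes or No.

The chromatic number is 3. The cycle x4-x3-x5-x2-x6-x4 has odd length 5, so it cannot be 2-colored; at least 3 colors are needed.
3 colors suffice: color 1 → {x2, x4}; color 2 → {x1, x5, x6}; color 3 → {x3}.
That is already a proper 3-coloring.

Yes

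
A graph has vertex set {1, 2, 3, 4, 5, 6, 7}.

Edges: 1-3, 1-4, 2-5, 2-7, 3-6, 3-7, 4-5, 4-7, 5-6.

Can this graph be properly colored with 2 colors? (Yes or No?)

No

The cycle 6-3-1-4-5-6 has odd length 5, so it cannot be 2-colored; at least 3 colors are needed.
So 2 colors are not enough.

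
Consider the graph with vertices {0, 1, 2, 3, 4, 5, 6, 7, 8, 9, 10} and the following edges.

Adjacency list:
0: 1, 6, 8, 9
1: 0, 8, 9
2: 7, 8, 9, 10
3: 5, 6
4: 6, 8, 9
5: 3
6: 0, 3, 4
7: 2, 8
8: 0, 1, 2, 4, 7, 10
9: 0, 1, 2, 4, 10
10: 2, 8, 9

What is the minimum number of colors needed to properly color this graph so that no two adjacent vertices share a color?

0, 1, 9 are mutually adjacent, so at least 3 colors are needed.
3 colors suffice: color red → {5, 6, 8, 9}; color blue → {0, 2, 3, 4}; color green → {1, 7, 10}. Each edge has distinct colors on its endpoints.

3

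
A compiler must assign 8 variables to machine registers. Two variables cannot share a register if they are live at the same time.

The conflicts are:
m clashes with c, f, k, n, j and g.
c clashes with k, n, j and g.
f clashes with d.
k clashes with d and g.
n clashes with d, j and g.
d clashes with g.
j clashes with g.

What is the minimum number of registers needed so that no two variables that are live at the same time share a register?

5

m, c, n, j, g are mutually in conflict, so at least 5 registers are needed.
5 registers suffice: register 1 → {m, d}; register 2 → {f, g}; register 3 → {k, n}; register 4 → {c}; register 5 → {j}. Each listed conflict is separated.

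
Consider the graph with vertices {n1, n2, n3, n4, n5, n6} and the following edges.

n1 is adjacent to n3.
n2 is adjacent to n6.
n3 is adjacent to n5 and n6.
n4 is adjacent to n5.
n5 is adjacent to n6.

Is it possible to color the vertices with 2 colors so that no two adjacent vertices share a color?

No

n3, n5, n6 are pairwise adjacent, so at least 3 colors are needed.
So 2 colors are not enough.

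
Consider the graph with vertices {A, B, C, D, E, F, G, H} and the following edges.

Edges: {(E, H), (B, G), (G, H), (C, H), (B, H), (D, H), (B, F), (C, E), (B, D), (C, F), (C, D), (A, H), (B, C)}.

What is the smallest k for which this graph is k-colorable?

4

B, C, D, H are pairwise adjacent (a clique of size 4), so at least 4 colors are needed.
A valid assignment using 4 colors: A=2, B=3, C=2, D=4, E=3, F=1, G=2, H=1. No two adjacent vertices share a color.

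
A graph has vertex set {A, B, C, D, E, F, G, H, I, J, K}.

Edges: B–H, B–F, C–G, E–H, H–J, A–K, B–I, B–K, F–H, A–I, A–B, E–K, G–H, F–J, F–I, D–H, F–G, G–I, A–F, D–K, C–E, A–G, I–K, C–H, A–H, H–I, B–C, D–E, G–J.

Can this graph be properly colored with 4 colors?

A, B, F, H, I are pairwise adjacent (a clique of size 5), so at least 5 colors are needed.
So 4 colors are not enough.

No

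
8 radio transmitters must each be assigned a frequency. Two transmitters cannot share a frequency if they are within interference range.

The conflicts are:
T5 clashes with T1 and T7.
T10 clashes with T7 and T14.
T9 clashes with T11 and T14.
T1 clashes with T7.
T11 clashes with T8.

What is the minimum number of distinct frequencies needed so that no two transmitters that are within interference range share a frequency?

T5, T1, T7 pairwise conflict, so at least 3 frequencies are needed.
3 frequencies suffice: frequency 1 → {T7, T11, T14}; frequency 2 → {T5, T10, T9, T8}; frequency 3 → {T1}. No two conflicting transmitters share a frequency.

3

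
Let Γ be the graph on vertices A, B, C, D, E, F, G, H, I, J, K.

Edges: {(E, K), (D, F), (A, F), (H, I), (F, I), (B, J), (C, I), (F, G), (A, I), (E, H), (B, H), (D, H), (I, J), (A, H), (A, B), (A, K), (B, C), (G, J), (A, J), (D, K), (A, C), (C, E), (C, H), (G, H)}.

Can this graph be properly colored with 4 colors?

Yes

The chromatic number is 4. A, B, C, H are pairwise adjacent (a clique of size 4), so at least 4 colors are needed.
4 colors suffice: color red → {A, D, E, G}; color blue → {F, H, J, K}; color green → {C}; color yellow → {B, I}.
That is already a proper 4-coloring.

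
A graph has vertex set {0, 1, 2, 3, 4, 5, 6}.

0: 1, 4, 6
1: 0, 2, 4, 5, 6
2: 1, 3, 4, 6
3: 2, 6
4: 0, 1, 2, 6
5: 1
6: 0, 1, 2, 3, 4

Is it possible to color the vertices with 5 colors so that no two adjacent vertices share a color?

Yes

The chromatic number is 4. 1, 2, 4, 6 are mutually adjacent (a clique of size 4), so at least 4 colors are needed.
4 colors suffice: color a → {1, 3}; color b → {5, 6}; color c → {0, 2}; color d → {4}.
Since 5 ≥ 4, a proper 5-coloring certainly exists.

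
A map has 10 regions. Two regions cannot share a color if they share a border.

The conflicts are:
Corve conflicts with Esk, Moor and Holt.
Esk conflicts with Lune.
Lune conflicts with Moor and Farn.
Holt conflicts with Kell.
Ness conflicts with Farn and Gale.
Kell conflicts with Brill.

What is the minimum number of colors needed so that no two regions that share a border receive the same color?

2

Esk and Lune conflict, so at least 2 colors are needed.
2 colors suffice: color 1 → {Corve, Lune, Ness, Kell}; color 2 → {Esk, Moor, Holt, Farn, Brill, Gale}. Each listed conflict is separated.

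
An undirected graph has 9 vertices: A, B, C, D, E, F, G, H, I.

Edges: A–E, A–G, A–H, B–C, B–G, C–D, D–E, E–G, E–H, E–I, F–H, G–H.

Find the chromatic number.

A, E, G, H are mutually adjacent (a clique of size 4), so at least 4 colors are needed.
4 colors suffice: color red → {C, E, F}; color blue → {B, D, H, I}; color green → {G}; color yellow → {A}. Every edge joins two different colors.

4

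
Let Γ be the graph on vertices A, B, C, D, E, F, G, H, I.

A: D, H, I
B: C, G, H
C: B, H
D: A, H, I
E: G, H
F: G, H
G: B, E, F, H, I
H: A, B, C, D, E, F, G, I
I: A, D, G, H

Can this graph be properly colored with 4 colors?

Yes

The chromatic number is 4. A, D, H, I are mutually adjacent (a clique of size 4), so at least 4 colors are needed.
4 colors suffice: color red → {H}; color blue → {C, D, G}; color green → {B, E, F, I}; color yellow → {A}.
That is already a proper 4-coloring.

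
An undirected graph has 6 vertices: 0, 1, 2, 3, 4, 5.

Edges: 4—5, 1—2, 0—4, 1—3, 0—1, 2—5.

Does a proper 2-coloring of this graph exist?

No

The cycle 2-5-4-0-1-2 has odd length 5, so it cannot be 2-colored; at least 3 colors are needed.
So 2 colors are not enough.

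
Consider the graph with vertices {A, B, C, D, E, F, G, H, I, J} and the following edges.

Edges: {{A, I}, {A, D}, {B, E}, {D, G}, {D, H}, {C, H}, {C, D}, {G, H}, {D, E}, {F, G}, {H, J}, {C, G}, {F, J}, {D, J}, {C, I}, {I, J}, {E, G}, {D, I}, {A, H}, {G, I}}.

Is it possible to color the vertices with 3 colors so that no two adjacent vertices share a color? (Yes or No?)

C, D, G, I are pairwise adjacent (a clique of size 4), so at least 4 colors are needed.
So 3 colors are not enough.

No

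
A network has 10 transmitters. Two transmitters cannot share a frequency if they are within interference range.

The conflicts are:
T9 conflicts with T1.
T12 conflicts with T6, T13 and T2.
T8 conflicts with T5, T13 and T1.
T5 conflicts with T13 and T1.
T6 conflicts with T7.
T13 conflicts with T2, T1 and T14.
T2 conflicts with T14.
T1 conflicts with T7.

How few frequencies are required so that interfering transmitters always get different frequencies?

4

T8, T5, T13, T1 pairwise conflict, so at least 4 frequencies are needed.
4 frequencies suffice: T9=1, T12=3, T8=4, T5=3, T6=1, T13=1, T2=2, T1=2, T7=3, T14=3. Each listed conflict is separated.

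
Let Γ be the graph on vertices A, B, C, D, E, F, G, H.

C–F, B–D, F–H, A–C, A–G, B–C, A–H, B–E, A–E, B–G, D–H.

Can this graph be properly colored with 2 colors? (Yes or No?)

No

The cycle C-A-H-D-B-C has odd length 5, so it cannot be 2-colored; at least 3 colors are needed.
So 2 colors are not enough.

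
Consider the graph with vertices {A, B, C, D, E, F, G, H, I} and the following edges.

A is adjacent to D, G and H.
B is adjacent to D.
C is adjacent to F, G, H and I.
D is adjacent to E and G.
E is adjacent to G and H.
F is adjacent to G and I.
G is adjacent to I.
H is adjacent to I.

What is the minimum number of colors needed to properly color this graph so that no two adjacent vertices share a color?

C, F, G, I are mutually adjacent (a clique of size 4), so at least 4 colors are needed.
A valid assignment using 4 colors: A=green, B=red, C=blue, D=blue, E=green, F=yellow, G=red, H=red, I=green. Each edge has distinct colors on its endpoints.

4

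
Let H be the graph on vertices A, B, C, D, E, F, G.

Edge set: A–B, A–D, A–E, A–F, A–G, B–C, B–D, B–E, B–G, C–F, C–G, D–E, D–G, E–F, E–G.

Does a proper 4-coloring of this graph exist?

A, B, D, E, G form a clique, so at least 5 colors are needed.
So 4 colors are not enough.

No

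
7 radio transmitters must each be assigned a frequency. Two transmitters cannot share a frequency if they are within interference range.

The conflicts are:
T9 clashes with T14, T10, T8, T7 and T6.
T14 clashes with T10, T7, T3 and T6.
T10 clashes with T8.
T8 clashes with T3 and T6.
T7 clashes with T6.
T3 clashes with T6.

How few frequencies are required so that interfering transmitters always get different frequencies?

4

T9, T14, T7, T6 pairwise conflict, so at least 4 frequencies are needed.
A valid assignment using 4 frequencies: T9=1, T14=3, T10=2, T8=3, T7=4, T3=1, T6=2. Each listed conflict is separated.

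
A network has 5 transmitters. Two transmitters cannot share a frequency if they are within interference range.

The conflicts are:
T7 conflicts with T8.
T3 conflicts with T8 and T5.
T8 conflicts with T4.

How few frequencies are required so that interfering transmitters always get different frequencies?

2

T3 and T5 conflict, so at least 2 frequencies are needed.
Using 2 frequencies: T7=2, T3=2, T8=1, T4=2, T5=1. No two conflicting transmitters share a frequency.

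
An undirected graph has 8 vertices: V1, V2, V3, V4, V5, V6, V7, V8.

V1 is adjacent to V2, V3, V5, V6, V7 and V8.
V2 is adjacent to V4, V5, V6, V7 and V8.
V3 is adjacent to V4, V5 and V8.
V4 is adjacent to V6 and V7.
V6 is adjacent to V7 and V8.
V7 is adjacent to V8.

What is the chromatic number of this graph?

5

V1, V2, V6, V7, V8 form a clique, so at least 5 colors are needed.
5 colors suffice: V1=R, V2=B, V3=B, V4=R, V5=G, V6=P, V7=G, V8=Y. No two adjacent vertices share a color.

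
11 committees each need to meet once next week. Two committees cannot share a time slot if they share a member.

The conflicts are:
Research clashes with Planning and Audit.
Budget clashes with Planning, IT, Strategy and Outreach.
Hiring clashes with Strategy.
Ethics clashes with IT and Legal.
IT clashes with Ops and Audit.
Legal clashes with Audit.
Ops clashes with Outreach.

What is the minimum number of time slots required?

The cycle Audit-IT-Budget-Planning-Research-Audit has odd length 5, so it cannot be 2-colored; at least 3 time slots are needed.
3 time slots suffice: time slot 1 → {Budget, Hiring, Ethics, Ops, Audit}; time slot 2 → {Planning, IT, Legal, Strategy, Outreach}; time slot 3 → {Research}. Each listed conflict is separated.

3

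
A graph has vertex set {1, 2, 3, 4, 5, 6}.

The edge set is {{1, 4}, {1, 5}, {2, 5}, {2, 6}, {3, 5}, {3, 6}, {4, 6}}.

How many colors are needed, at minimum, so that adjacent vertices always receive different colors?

The cycle 6-3-5-1-4-6 has odd length 5, so it cannot be 2-colored; at least 3 colors are needed.
3 colors suffice: color red → {5, 6}; color blue → {2, 3, 4}; color green → {1}. Each edge has distinct colors on its endpoints.

3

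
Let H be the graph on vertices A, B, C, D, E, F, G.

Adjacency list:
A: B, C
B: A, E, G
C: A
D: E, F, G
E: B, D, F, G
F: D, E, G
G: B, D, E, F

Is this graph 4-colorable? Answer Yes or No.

Yes

The chromatic number is 4. D, E, F, G are pairwise adjacent (a clique of size 4), so at least 4 colors are needed.
4 colors suffice: color 1 → {A, G}; color 2 → {C, E}; color 3 → {B, D}; color 4 → {F}.
That is already a proper 4-coloring.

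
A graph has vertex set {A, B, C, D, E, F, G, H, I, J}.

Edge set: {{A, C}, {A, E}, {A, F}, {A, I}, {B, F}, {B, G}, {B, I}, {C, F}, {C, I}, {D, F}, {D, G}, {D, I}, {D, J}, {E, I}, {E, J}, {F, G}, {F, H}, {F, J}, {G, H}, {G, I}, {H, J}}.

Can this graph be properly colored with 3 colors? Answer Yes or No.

The chromatic number is 3. B, G, I are mutually adjacent, so at least 3 colors are needed.
3 colors suffice: color 1 → {F, I}; color 2 → {A, G, J}; color 3 → {B, C, D, E, H}.
That is already a proper 3-coloring.

Yes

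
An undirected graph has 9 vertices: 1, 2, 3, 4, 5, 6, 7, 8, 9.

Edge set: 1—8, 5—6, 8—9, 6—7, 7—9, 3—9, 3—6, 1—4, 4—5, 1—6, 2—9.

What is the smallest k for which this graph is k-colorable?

The cycle 6-1-8-9-7-6 has odd length 5, so it cannot be 2-colored; at least 3 colors are needed.
3 colors suffice: color red → {4, 6, 9}; color blue → {1, 2, 3, 5, 7}; color green → {8}. No two adjacent vertices share a color.

3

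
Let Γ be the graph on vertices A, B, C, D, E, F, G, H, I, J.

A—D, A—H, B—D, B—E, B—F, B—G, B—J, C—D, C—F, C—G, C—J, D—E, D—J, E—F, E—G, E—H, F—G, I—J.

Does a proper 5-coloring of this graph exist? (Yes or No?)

The chromatic number is 4. B, E, F, G form a clique, so at least 4 colors are needed.
4 colors suffice: A=1, B=1, C=1, D=3, E=2, F=4, G=3, H=3, I=1, J=2.
Since 5 ≥ 4, a proper 5-coloring certainly exists.

Yes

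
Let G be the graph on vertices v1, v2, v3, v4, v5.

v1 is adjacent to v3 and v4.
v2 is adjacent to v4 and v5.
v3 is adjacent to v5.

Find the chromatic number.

3

The cycle v3-v1-v4-v2-v5-v3 has odd length 5, so it cannot be 2-colored; at least 3 colors are needed.
3 colors suffice: color red → {v3, v4}; color blue → {v1, v2}; color green → {v5}. Each edge has distinct colors on its endpoints.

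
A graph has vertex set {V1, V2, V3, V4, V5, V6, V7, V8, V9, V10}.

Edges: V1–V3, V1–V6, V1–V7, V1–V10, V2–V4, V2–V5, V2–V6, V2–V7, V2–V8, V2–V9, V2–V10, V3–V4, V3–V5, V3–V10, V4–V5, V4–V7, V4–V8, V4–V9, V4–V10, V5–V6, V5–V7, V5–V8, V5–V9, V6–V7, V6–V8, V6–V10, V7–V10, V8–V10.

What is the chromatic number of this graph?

4

V2, V4, V5, V9 form a clique, so at least 4 colors are needed.
4 colors suffice: color 1 → {V1, V2}; color 2 → {V4, V6}; color 3 → {V5, V10}; color 4 → {V3, V7, V8, V9}. Every edge joins two different colors.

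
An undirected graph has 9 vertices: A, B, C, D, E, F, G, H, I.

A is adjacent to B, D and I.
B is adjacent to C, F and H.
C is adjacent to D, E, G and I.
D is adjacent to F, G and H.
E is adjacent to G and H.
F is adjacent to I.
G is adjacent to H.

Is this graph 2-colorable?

C, E, G form a triangle, so at least 3 colors are needed.
So 2 colors are not enough.

No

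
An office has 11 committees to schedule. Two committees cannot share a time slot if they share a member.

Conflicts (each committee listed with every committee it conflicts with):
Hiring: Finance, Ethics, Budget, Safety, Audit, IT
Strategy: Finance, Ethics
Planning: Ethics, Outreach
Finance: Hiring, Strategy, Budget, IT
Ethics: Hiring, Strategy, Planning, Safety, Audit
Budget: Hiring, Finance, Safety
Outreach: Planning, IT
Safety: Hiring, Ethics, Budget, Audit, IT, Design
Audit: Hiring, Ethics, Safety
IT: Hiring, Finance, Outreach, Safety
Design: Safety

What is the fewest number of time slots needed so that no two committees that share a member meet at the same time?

Hiring, Ethics, Safety, Audit all conflict with each other, so at least 4 time slots are needed.
4 time slots suffice: time slot 1 → {Finance, Outreach, Safety}; time slot 2 → {Hiring, Strategy, Planning, Design}; time slot 3 → {Ethics, Budget, IT}; time slot 4 → {Audit}. Every pair that conflicts lands in different time slots.

4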